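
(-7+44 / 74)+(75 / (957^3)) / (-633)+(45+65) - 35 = 469364118915449 / 6842581717851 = 68.59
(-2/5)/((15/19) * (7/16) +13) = -608/20285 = -0.03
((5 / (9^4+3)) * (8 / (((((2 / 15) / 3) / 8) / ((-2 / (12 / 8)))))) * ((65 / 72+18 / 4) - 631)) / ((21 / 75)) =112607500 / 34461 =3267.68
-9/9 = -1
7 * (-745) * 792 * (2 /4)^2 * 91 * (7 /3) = -219249030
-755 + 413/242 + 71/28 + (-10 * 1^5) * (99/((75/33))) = -20096899/16940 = -1186.36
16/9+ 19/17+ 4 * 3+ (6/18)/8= 18283/1224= 14.94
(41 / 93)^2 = 1681 / 8649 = 0.19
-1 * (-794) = 794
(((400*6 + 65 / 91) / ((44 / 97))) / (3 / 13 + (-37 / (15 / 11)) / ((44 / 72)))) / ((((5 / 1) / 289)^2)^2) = -29564801677352461 / 22106700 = -1337368385.03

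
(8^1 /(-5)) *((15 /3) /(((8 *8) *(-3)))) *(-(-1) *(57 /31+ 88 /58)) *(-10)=-15085 /10788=-1.40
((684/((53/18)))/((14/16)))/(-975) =-0.27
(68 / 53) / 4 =17 / 53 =0.32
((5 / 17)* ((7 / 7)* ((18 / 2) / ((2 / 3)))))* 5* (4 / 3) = 450 / 17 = 26.47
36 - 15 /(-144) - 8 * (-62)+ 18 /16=25595 /48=533.23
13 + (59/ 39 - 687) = -26227/ 39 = -672.49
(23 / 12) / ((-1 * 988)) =-23 / 11856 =-0.00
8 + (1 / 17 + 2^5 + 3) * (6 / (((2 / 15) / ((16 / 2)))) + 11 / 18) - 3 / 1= 1935083 / 153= 12647.60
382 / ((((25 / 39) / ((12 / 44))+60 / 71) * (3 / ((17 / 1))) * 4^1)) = 8990943 / 53090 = 169.35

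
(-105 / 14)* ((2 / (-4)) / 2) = 15 / 8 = 1.88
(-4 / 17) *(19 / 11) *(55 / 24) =-95 / 102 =-0.93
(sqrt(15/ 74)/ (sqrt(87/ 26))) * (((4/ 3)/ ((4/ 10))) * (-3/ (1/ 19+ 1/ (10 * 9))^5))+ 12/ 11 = 12/ 11 - 146211169851000000 * sqrt(69745)/ 16509435036077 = -2338862.43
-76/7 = -10.86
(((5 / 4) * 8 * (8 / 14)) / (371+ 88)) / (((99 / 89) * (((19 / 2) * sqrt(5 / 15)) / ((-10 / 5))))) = -14240 * sqrt(3) / 6043653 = -0.00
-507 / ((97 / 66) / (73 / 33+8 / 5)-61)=637806 / 76253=8.36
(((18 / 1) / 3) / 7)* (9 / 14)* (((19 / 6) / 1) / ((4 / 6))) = 513 / 196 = 2.62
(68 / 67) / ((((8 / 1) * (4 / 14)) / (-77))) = -9163 / 268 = -34.19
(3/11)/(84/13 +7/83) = 3237/77693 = 0.04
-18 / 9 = -2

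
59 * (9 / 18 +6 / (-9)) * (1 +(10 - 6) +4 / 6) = -1003 / 18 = -55.72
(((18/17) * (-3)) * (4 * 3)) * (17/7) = -648/7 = -92.57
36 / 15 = 12 / 5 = 2.40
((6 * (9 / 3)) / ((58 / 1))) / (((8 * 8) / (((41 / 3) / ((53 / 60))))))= 1845 / 24592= 0.08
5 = 5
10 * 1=10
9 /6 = 3 /2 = 1.50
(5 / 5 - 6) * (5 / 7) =-25 / 7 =-3.57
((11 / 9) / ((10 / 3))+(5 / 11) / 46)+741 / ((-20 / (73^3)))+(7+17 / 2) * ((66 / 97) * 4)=-21222620884919 / 1472460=-14413037.29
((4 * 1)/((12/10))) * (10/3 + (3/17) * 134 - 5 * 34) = -72940/153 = -476.73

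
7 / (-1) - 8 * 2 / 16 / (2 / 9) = -23 / 2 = -11.50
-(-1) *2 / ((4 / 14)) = 7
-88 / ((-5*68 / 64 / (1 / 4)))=352 / 85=4.14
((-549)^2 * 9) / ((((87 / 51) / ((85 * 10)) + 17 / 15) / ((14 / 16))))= 58795800075 / 28124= 2090591.67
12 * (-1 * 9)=-108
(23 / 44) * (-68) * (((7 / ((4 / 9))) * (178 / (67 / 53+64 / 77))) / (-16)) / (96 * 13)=15948177 / 6695936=2.38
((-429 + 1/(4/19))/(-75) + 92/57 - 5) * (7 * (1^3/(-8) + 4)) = 2808631/45600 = 61.59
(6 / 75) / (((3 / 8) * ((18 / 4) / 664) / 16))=339968 / 675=503.66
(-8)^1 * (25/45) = -40/9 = -4.44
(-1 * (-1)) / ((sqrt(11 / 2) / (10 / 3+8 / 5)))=74 * sqrt(22) / 165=2.10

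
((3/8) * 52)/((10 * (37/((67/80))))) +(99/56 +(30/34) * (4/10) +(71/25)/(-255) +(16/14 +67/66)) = 5012011399/1162392000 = 4.31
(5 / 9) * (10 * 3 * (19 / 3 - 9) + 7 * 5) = -25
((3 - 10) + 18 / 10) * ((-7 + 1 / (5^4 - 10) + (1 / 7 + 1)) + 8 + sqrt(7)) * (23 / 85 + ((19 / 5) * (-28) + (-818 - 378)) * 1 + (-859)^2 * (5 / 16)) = -4053770877 * sqrt(7) / 3400 - 1559350530686 / 609875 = -5711327.35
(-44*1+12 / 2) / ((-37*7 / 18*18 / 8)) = 304 / 259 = 1.17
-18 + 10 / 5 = -16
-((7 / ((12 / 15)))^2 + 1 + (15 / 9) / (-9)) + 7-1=-71.38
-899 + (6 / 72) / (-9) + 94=-86941 / 108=-805.01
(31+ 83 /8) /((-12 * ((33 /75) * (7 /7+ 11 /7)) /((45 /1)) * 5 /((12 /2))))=-164.56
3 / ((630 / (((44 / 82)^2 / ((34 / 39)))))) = 1573 / 1000195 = 0.00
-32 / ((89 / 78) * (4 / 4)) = -28.04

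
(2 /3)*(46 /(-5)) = -92 /15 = -6.13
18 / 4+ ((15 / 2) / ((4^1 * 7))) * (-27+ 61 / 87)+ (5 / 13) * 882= 1777031 / 5278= 336.69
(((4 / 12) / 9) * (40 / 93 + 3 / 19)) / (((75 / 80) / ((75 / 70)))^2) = 66496 / 2337741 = 0.03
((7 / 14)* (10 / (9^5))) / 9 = 5 / 531441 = 0.00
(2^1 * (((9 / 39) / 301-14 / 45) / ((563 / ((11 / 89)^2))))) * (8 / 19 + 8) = -0.00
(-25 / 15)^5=-3125 / 243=-12.86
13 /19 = 0.68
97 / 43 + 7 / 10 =1271 / 430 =2.96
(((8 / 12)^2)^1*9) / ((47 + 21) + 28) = 1 / 24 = 0.04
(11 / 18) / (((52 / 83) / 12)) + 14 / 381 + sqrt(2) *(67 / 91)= 67 *sqrt(2) / 91 + 116315 / 9906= 12.78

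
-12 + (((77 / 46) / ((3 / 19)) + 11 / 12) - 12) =-3445 / 276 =-12.48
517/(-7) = -517/7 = -73.86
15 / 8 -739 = -5897 / 8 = -737.12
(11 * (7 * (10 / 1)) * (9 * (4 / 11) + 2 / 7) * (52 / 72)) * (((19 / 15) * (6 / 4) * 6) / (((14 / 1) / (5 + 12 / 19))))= 190567 / 21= 9074.62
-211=-211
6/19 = 0.32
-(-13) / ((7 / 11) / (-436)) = -8906.86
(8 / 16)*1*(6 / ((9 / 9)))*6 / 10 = 9 / 5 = 1.80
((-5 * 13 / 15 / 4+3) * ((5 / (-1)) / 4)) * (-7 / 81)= 805 / 3888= 0.21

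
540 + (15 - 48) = 507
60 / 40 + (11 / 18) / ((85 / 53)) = 1439 / 765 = 1.88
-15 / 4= -3.75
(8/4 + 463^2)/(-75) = -2858.28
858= 858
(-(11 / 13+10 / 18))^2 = 26896 / 13689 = 1.96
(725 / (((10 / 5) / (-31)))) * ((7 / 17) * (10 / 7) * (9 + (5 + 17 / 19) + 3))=-2247500 / 19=-118289.47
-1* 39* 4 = -156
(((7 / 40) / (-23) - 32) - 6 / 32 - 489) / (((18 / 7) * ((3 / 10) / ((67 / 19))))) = -2382.46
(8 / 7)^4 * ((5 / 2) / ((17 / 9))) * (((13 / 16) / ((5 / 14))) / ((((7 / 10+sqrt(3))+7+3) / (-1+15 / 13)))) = 4930560 / 65009819 -460800 * sqrt(3) / 65009819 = 0.06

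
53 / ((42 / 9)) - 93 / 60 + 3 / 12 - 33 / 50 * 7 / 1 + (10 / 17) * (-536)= -1843649 / 5950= -309.86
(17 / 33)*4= 68 / 33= 2.06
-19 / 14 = -1.36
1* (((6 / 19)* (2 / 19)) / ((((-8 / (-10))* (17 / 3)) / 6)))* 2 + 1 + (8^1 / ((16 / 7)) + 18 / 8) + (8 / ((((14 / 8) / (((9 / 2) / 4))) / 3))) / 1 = 3826197 / 171836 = 22.27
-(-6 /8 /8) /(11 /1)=3 /352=0.01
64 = 64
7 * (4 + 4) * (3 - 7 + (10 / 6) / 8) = -637 / 3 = -212.33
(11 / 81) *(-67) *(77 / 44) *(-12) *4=20636 / 27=764.30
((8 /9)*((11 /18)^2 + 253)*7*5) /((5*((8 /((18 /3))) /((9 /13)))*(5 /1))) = 574651 /3510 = 163.72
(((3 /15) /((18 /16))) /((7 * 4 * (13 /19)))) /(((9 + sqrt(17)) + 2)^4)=9253 /4277295360 - 4807 * sqrt(17) /9980355840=0.00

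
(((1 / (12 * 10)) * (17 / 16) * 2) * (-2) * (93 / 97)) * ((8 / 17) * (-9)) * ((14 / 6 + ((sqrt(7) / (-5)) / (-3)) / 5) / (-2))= -651 / 3880 - 93 * sqrt(7) / 97000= -0.17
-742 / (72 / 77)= -28567 / 36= -793.53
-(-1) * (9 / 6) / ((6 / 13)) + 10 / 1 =53 / 4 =13.25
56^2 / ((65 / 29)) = 90944 / 65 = 1399.14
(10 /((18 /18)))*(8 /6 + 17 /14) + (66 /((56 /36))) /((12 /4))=39.62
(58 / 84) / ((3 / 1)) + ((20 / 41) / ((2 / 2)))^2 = 99149 / 211806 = 0.47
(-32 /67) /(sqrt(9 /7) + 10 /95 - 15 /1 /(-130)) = -0.35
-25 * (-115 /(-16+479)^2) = 2875 /214369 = 0.01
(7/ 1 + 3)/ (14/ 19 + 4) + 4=55/ 9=6.11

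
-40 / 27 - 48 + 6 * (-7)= -2470 / 27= -91.48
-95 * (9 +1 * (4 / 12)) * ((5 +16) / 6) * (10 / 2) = -46550 / 3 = -15516.67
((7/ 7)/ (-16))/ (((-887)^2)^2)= -1/ 9904087349776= -0.00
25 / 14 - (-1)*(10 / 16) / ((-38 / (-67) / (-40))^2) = 15720525 / 5054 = 3110.51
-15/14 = -1.07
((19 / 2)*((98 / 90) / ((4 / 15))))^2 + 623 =1225609 / 576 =2127.79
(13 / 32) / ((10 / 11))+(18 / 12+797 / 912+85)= 1601851 / 18240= 87.82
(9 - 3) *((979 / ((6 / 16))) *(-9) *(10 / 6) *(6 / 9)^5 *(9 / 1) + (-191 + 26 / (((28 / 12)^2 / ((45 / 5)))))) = -279359.23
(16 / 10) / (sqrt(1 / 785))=8* sqrt(785) / 5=44.83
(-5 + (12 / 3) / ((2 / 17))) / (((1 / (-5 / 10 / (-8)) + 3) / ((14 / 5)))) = 406 / 95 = 4.27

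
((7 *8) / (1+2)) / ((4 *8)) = 7 / 12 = 0.58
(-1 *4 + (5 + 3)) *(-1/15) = -4/15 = -0.27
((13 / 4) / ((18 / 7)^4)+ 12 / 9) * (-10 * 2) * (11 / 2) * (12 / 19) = -32509675 / 332424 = -97.80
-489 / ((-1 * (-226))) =-2.16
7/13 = 0.54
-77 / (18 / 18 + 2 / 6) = -231 / 4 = -57.75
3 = 3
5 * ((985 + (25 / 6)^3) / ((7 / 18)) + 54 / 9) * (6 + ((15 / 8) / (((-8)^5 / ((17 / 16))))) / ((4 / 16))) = 342853977545 / 4194304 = 81742.76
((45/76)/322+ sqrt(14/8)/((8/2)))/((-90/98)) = -49 * sqrt(7)/360-7/3496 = -0.36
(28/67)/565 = 28/37855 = 0.00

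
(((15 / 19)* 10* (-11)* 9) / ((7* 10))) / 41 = -1485 / 5453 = -0.27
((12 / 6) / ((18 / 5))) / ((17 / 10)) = 50 / 153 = 0.33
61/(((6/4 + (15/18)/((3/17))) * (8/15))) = 8235/448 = 18.38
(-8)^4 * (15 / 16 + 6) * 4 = 113664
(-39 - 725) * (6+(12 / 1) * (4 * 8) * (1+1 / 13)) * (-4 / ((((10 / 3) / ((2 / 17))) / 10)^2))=600027264 / 3757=159709.15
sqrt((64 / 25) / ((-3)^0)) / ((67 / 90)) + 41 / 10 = 4187 / 670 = 6.25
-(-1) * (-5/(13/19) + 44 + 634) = 8719/13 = 670.69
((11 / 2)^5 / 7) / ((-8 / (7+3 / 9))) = -1771561 / 2688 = -659.06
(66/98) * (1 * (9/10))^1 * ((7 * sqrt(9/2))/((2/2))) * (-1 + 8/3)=297 * sqrt(2)/28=15.00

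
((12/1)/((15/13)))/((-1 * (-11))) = 52/55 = 0.95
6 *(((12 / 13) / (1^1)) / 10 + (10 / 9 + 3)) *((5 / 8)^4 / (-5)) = -0.77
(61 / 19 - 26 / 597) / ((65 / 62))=2227226 / 737295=3.02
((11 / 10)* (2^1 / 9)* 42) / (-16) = -0.64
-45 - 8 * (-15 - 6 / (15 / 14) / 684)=64181 / 855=75.07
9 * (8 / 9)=8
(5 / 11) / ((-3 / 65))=-9.85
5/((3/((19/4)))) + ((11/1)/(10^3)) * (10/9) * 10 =1447/180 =8.04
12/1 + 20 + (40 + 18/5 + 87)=813/5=162.60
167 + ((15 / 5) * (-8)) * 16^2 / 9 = -515.67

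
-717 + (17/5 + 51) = -3313/5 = -662.60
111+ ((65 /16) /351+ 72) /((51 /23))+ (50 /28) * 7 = 3436459 /22032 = 155.98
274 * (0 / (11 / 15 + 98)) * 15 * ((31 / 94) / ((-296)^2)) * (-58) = 0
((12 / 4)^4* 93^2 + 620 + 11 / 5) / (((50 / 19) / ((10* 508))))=33839487312 / 25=1353579492.48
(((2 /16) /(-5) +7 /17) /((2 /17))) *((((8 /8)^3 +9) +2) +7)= 4997 /80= 62.46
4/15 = 0.27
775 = 775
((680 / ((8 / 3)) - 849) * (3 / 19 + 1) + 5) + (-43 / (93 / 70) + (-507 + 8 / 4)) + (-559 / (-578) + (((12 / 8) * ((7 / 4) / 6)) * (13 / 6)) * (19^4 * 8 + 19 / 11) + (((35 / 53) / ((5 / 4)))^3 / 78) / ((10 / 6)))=1716948184762410075841 / 1739474318318880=987050.03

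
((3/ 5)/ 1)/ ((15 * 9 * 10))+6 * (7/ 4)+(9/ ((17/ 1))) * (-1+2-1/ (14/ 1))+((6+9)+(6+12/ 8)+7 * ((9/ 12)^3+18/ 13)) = 5138976379/ 111384000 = 46.14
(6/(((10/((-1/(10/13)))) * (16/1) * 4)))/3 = -13/3200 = -0.00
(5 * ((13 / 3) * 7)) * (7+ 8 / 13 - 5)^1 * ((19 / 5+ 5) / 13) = 10472 / 39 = 268.51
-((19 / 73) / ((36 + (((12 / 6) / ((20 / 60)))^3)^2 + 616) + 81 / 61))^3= -1556862679 / 9349716002817484919329453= -0.00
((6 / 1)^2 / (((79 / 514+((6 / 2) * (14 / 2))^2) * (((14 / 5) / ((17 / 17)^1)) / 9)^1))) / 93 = 138780 / 49205401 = 0.00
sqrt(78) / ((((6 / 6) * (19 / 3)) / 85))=255 * sqrt(78) / 19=118.53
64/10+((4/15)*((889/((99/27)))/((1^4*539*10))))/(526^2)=18747565887/2929307150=6.40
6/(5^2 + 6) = 6/31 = 0.19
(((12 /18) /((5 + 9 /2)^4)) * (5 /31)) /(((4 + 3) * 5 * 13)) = 32 /1102906623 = 0.00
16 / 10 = 8 / 5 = 1.60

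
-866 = -866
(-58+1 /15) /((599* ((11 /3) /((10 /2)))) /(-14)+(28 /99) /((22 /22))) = 401478 /215477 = 1.86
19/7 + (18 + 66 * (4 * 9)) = 16777/7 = 2396.71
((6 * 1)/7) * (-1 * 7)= -6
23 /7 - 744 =-5185 /7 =-740.71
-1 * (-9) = 9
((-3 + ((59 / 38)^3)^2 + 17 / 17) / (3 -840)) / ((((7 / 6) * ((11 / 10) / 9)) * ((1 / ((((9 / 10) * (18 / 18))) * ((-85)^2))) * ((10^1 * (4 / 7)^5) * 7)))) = -161293480936104195 / 1051370810310656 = -153.41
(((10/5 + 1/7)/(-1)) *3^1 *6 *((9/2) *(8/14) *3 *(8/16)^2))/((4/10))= -18225/98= -185.97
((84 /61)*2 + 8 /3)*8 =43.37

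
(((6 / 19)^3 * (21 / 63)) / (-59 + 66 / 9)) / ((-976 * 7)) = 27 / 907925830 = 0.00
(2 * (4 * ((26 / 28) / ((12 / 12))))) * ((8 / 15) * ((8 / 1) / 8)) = 416 / 105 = 3.96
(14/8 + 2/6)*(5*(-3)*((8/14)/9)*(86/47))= -10750/2961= -3.63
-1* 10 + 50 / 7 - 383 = -2701 / 7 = -385.86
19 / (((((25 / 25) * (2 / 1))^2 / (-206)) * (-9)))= 108.72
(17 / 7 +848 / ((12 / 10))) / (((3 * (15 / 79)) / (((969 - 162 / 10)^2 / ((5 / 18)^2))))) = 320387605460928 / 21875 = 14646290535.36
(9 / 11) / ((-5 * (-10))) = 0.02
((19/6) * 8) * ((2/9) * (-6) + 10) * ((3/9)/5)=1976/135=14.64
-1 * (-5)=5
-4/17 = -0.24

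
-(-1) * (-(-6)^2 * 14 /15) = -168 /5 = -33.60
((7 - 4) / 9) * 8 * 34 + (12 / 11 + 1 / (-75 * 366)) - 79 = 12.76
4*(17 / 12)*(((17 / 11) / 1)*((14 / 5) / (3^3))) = 4046 / 4455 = 0.91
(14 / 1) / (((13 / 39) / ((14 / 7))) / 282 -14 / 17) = -402696 / 23671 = -17.01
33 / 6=11 / 2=5.50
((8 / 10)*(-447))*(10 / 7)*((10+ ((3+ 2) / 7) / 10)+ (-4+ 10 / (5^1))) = -202044 / 49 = -4123.35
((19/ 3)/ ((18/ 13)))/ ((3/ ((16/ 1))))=1976/ 81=24.40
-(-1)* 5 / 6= 5 / 6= 0.83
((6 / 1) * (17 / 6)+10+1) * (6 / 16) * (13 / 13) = 21 / 2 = 10.50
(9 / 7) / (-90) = -1 / 70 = -0.01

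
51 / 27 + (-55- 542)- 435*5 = -24931 / 9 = -2770.11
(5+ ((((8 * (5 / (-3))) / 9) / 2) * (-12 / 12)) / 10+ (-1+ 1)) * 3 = 137 / 9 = 15.22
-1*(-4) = 4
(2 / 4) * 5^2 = 25 / 2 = 12.50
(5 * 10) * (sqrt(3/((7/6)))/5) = 30 * sqrt(14)/7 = 16.04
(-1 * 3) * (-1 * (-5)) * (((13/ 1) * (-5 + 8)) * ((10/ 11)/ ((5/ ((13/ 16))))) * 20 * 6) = -114075/ 11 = -10370.45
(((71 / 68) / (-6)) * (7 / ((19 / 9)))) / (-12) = 497 / 10336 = 0.05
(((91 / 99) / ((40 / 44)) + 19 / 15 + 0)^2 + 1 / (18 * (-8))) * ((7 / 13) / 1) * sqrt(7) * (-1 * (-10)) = 235025 * sqrt(7) / 8424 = 73.82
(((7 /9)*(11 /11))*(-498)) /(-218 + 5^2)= 1162 /579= 2.01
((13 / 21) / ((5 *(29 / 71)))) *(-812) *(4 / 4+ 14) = -3692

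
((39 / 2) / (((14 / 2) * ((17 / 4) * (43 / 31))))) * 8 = 19344 / 5117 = 3.78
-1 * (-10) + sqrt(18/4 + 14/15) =sqrt(4890)/30 + 10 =12.33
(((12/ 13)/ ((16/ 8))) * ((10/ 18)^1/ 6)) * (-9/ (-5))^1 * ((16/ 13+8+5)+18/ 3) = 263/ 169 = 1.56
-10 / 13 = -0.77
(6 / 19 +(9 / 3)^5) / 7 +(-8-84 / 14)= 2761 / 133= 20.76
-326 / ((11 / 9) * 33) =-8.08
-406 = -406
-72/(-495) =0.15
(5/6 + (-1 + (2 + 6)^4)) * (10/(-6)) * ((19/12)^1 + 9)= -15605125/216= -72245.95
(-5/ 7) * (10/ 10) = -5/ 7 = -0.71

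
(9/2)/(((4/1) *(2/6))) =27/8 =3.38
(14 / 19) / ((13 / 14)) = 196 / 247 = 0.79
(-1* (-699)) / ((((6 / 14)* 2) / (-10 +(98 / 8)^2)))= 3655071 / 32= 114220.97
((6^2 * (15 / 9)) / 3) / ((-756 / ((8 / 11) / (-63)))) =40 / 130977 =0.00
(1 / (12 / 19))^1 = 19 / 12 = 1.58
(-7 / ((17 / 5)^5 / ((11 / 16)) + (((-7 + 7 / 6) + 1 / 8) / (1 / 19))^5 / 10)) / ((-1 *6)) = -0.00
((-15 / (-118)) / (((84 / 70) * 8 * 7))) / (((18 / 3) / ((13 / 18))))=325 / 1427328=0.00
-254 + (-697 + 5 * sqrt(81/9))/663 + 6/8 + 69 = -491359/2652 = -185.28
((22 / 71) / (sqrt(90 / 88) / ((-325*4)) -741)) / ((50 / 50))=-80814448000 / 193260405623787 + 11440*sqrt(55) / 193260405623787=-0.00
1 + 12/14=13/7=1.86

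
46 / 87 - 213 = -212.47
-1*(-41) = 41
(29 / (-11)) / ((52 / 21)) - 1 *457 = -262013 / 572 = -458.06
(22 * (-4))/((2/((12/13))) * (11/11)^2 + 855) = -528/5143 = -0.10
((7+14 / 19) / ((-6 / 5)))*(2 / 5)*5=-245 / 19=-12.89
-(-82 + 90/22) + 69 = 1616/11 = 146.91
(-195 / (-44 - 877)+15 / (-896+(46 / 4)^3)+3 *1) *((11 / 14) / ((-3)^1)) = -27312197 / 32228553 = -0.85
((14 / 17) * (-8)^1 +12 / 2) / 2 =-5 / 17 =-0.29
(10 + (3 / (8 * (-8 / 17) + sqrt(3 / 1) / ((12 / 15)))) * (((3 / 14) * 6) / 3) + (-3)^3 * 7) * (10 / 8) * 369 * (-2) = 47988450 * sqrt(3) / 307027 + 101686261725 / 614054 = 165868.96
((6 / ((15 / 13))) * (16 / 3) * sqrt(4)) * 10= 1664 / 3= 554.67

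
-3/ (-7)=3/ 7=0.43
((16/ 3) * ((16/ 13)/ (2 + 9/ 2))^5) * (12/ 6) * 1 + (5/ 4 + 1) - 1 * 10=-12816544774661/ 1654301902188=-7.75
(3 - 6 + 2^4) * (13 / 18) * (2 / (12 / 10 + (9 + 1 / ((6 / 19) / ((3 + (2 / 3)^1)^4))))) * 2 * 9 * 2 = 1642680 / 1415681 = 1.16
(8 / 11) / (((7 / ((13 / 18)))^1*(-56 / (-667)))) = 8671 / 9702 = 0.89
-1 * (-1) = 1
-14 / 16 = -7 / 8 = -0.88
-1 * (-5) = 5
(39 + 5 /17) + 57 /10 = 7649 /170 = 44.99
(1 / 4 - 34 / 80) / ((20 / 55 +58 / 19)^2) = -43681 / 2913120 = -0.01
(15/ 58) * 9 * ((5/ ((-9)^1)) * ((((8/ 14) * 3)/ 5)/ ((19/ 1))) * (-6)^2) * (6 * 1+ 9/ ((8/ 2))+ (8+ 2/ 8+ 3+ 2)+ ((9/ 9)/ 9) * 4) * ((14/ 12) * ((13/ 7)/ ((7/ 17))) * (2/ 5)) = -1047540/ 26999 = -38.80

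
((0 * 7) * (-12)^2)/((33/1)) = 0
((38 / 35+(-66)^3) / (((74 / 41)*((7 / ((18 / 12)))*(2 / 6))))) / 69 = -618832803 / 416990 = -1484.05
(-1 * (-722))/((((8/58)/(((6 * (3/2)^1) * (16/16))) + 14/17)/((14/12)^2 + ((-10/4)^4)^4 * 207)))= 50592605581111993843/121962496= 414821008427.97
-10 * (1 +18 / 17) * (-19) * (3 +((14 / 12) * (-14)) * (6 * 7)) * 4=-18167800 / 17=-1068694.12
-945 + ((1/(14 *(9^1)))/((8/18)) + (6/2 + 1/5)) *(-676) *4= -337613/35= -9646.09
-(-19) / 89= 0.21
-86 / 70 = -43 / 35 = -1.23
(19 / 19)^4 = 1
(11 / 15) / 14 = 11 / 210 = 0.05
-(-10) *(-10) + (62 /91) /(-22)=-100131 /1001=-100.03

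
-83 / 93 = -0.89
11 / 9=1.22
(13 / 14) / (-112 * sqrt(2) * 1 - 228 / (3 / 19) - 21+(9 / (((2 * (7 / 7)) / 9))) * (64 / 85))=-19247995 / 29372791378+751400 * sqrt(2) / 14686395689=-0.00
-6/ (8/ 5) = -15/ 4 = -3.75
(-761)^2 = 579121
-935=-935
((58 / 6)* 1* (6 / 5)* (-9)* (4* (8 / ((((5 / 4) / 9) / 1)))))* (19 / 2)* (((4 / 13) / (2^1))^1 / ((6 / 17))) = -32372352 / 325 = -99607.24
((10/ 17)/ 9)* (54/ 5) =12/ 17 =0.71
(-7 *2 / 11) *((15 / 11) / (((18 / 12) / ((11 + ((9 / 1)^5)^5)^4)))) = -37185958442622467707431664214076964138245899580678103094970315004317793741522859311838290966400000 / 121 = -307321970600185683532493100000000000000000000000000000000000000000000000000000000000000000000000.00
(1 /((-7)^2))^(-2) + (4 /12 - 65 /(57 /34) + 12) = 135350 /57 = 2374.56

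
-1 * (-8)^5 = 32768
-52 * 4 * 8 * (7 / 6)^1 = -5824 / 3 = -1941.33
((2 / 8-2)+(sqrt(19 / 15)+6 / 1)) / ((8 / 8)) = sqrt(285) / 15+17 / 4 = 5.38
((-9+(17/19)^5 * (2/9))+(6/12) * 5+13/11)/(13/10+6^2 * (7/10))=-2544858539/12992091453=-0.20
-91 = -91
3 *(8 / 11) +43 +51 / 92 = 46285 / 1012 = 45.74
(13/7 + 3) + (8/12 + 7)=263/21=12.52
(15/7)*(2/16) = 15/56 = 0.27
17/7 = 2.43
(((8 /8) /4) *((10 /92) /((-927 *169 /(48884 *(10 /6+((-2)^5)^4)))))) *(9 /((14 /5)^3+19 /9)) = -284911089375 /85677254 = -3325.40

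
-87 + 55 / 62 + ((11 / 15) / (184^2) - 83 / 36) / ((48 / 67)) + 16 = -166241313139 / 2266997760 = -73.33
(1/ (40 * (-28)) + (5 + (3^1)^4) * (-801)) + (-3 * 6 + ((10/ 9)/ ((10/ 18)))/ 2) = -77171361/ 1120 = -68903.00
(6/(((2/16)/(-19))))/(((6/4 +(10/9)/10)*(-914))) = 0.62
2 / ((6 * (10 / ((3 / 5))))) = 1 / 50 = 0.02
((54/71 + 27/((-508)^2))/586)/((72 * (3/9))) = 4645791/85896086272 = 0.00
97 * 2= 194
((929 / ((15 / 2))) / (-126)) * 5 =-929 / 189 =-4.92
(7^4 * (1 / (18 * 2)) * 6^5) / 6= 86436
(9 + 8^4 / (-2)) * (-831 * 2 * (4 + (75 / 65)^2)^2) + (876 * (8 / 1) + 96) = 2751248738562 / 28561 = 96328865.89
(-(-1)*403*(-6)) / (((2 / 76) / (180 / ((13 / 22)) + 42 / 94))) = -1317425724 / 47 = -28030334.55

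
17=17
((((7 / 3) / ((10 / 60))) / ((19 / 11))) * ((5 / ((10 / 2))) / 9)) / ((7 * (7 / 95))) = 110 / 63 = 1.75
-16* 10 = -160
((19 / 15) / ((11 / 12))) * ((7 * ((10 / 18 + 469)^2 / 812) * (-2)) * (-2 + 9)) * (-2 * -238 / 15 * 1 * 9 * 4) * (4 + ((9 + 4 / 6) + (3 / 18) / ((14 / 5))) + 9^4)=-16218616572504416 / 58725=-276179081694.41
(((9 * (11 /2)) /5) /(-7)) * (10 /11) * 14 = -18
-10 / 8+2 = 3 / 4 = 0.75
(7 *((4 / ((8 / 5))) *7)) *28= 3430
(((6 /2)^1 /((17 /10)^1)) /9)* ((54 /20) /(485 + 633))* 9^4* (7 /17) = 413343 /323102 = 1.28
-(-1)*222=222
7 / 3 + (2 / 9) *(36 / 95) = 689 / 285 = 2.42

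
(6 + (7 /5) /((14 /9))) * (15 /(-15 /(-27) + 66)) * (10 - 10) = 0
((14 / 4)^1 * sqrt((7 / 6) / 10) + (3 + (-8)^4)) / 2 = 2050.10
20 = 20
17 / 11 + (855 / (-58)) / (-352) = 32407 / 20416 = 1.59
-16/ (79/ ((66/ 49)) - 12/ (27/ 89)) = -3168/ 3781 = -0.84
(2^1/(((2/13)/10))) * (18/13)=180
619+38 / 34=10542 / 17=620.12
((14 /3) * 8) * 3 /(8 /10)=140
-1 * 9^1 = -9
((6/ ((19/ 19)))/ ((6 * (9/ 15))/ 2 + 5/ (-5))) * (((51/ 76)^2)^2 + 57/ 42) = 5464456185/ 467070464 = 11.70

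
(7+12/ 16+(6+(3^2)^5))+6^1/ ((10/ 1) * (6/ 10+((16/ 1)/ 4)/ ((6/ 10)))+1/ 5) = 258222703/ 4372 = 59062.83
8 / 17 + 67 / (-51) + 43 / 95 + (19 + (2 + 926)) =946.61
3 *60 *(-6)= -1080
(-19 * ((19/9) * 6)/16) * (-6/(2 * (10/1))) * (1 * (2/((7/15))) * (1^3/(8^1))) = 2.42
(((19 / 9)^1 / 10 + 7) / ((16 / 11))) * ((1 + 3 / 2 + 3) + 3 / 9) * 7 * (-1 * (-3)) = 349811 / 576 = 607.31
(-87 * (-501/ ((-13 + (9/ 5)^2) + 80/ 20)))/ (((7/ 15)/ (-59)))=107151375/ 112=956708.71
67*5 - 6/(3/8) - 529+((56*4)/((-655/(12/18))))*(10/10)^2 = -413098/1965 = -210.23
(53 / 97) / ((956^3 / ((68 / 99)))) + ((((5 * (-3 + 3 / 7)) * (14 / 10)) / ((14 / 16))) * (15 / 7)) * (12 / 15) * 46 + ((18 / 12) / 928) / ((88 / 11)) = -154728425532121251017 / 95381614776881664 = -1622.20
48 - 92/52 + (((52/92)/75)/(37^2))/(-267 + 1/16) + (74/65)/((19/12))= 116964157289489/2491260098925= 46.95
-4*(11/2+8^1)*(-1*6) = 324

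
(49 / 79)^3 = 117649 / 493039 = 0.24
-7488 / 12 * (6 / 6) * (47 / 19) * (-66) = 101876.21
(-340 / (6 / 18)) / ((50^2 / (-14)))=714 / 125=5.71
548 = 548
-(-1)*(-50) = -50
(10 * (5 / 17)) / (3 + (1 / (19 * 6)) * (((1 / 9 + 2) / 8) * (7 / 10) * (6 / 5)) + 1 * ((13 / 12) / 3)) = 180000 / 205819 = 0.87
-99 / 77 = -9 / 7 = -1.29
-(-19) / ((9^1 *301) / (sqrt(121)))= 0.08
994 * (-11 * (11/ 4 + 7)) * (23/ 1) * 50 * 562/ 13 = -5299983150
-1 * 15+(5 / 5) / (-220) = -3301 / 220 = -15.00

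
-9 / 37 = -0.24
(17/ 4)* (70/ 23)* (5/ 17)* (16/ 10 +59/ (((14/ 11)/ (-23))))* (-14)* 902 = 51145458.91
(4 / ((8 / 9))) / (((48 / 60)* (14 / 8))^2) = 225 / 98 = 2.30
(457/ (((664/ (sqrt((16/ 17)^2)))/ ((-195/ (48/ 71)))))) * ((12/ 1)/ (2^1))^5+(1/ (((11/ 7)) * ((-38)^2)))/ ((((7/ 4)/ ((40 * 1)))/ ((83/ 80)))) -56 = -16281739023279/ 11206162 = -1452927.33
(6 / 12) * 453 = 453 / 2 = 226.50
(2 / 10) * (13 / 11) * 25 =65 / 11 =5.91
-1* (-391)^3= 59776471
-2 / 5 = -0.40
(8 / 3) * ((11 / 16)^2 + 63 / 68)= 6089 / 1632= 3.73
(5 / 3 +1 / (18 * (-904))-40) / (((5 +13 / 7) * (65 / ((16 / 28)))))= -623761 / 12692160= -0.05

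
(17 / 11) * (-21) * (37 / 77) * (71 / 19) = -133977 / 2299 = -58.28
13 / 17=0.76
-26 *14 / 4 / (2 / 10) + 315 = -140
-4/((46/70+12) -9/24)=-1120/3439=-0.33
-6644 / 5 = -1328.80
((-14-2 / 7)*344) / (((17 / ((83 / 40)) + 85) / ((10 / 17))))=-5710400 / 184093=-31.02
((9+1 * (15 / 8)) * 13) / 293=1131 / 2344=0.48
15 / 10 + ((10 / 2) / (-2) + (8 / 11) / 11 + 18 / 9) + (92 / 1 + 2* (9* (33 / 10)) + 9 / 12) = 153.22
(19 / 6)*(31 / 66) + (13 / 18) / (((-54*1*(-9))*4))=572651 / 384912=1.49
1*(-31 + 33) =2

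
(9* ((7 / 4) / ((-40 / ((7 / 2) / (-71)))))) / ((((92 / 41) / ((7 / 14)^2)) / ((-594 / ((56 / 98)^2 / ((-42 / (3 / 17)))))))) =31312802367 / 33443840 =936.28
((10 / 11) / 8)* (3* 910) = 310.23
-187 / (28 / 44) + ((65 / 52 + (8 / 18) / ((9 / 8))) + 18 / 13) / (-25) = -216691427 / 737100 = -293.98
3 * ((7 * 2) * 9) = 378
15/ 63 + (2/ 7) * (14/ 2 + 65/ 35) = 407/ 147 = 2.77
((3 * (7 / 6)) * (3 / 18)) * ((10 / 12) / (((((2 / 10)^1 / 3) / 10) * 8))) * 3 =875 / 32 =27.34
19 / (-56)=-19 / 56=-0.34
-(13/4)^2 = -169/16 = -10.56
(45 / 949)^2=2025 / 900601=0.00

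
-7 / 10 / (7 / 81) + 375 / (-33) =-2141 / 110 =-19.46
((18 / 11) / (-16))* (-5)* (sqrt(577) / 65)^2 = 5193 / 74360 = 0.07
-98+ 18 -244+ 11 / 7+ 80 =-1697 / 7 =-242.43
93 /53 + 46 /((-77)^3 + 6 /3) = 1.75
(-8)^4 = 4096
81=81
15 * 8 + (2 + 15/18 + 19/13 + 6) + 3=10397/78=133.29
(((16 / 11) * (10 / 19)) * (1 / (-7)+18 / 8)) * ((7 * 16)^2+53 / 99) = 2930905240 / 144837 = 20235.89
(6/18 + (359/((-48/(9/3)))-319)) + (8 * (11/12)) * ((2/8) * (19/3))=-47447/144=-329.49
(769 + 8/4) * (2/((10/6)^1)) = 4626/5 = 925.20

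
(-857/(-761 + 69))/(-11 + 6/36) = -2571/22490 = -0.11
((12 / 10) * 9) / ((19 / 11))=594 / 95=6.25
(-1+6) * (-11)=-55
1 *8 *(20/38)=80/19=4.21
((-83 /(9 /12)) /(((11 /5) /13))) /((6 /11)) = -10790 /9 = -1198.89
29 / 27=1.07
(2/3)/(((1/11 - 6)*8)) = -11/780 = -0.01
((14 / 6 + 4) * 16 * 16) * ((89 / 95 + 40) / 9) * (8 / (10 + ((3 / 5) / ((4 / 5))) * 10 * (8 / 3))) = 3982336 / 2025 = 1966.59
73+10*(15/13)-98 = -175/13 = -13.46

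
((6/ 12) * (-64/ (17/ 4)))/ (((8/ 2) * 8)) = -4/ 17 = -0.24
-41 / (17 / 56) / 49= -328 / 119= -2.76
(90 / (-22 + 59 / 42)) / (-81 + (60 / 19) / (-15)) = 14364 / 266939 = 0.05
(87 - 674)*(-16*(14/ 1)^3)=25771648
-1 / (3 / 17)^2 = -289 / 9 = -32.11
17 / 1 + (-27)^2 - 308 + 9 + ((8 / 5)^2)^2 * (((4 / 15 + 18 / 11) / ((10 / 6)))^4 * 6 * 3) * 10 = 1753002005248371 / 714892578125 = 2452.12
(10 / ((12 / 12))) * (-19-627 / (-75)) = -532 / 5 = -106.40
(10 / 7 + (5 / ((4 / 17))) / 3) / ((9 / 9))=8.51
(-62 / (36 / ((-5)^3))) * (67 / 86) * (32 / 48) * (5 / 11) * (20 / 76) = 6490625 / 485298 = 13.37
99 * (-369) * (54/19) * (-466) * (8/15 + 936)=4304616649344/95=45311754203.62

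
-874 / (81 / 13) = -11362 / 81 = -140.27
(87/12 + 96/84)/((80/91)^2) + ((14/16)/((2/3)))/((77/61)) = 670171/56320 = 11.90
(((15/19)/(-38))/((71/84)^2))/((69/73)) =-1287720/41855423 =-0.03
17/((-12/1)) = -17/12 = -1.42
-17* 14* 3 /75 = -238 /25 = -9.52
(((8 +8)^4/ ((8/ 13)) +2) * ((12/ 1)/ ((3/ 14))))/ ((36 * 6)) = 745486/ 27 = 27610.59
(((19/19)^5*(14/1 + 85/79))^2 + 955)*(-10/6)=-36893180/18723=-1970.47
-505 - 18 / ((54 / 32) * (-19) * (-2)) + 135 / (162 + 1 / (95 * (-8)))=-3540102119 / 7017783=-504.45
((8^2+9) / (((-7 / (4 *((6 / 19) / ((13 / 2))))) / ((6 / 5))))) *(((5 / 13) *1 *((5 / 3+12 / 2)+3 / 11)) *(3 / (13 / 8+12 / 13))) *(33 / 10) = -66099456 / 2290925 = -28.85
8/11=0.73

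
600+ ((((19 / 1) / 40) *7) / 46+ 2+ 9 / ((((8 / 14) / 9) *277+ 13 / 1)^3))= 602.07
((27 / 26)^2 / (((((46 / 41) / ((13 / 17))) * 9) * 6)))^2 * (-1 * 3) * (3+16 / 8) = -18381735 / 6614243584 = -0.00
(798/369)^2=70756/15129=4.68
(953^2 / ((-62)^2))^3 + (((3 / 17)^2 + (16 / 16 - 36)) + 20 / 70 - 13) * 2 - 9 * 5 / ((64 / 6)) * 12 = 1515473962953725177663 / 114906876586432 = 13188714.27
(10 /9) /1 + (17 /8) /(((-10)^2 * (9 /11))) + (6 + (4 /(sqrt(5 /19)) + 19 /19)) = 15.93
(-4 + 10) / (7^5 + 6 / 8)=24 / 67231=0.00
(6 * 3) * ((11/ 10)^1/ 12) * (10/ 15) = 11/ 10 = 1.10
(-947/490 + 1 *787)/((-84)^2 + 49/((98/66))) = 0.11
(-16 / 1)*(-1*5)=80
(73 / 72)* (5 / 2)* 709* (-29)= -52116.42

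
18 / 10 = 1.80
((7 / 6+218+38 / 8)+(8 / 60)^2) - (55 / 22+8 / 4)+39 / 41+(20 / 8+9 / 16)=32980949 / 147600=223.45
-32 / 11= -2.91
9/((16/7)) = 63/16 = 3.94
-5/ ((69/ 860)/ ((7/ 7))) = -4300/ 69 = -62.32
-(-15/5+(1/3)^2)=26/9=2.89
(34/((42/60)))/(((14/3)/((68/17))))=2040/49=41.63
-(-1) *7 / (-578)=-7 / 578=-0.01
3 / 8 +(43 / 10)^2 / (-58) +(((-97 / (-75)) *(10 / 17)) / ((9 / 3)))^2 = 8181443 / 67886100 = 0.12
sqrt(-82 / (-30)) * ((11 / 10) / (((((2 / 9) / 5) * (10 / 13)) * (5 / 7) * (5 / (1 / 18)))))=1001 * sqrt(615) / 30000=0.83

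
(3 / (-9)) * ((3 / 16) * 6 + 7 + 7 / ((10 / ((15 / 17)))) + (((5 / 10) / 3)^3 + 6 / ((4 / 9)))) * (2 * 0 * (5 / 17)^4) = 0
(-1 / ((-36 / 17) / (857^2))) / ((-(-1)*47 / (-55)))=-686709815 / 1692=-405856.86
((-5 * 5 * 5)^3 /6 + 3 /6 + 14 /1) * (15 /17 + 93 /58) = -797816023 /986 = -809144.04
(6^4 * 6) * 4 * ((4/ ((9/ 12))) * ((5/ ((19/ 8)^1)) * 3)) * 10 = 199065600/ 19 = 10477136.84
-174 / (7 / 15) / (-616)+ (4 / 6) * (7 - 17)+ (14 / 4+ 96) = 604361 / 6468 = 93.44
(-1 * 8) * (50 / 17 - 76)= 9936 / 17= 584.47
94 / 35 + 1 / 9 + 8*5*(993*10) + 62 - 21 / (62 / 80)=3879026141 / 9765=397237.70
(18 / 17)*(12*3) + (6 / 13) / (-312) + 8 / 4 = 461015 / 11492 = 40.12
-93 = -93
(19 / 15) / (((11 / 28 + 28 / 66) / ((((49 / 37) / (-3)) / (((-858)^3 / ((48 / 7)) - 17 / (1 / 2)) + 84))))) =573496 / 77194855902525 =0.00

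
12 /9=4 /3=1.33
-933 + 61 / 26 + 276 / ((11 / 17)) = -144175 / 286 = -504.11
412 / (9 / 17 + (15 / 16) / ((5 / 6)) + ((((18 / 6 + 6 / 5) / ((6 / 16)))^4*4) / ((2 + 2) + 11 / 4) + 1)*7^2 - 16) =945540000 / 1048672833379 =0.00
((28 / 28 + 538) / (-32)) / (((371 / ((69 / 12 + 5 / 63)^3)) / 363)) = -4219329507679 / 1292433408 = -3264.64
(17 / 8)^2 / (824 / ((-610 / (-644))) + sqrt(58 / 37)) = 54083215795 / 10419022660632-26884225 * sqrt(2146) / 166704362570112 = 0.01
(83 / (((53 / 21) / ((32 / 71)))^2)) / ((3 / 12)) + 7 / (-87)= 12944431073 / 1231934703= 10.51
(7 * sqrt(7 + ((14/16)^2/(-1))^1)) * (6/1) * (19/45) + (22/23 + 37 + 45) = 127.23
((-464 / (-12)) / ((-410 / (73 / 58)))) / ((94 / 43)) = -3139 / 57810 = -0.05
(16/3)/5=1.07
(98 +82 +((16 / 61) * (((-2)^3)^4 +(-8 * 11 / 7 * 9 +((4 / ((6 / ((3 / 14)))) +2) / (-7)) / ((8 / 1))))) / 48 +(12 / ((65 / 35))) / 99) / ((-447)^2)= 230046119 / 227743363848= 0.00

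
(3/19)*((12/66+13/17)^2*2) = 187974/664411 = 0.28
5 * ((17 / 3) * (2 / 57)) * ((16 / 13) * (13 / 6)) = 1360 / 513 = 2.65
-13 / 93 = -0.14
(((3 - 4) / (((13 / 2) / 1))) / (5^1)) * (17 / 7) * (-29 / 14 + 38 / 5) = -6579 / 15925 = -0.41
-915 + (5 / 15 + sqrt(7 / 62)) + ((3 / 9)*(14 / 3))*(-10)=-8372 / 9 + sqrt(434) / 62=-929.89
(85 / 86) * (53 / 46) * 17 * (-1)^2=76585 / 3956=19.36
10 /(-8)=-5 /4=-1.25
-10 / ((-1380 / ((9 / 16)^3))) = 243 / 188416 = 0.00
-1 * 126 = -126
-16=-16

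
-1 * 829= -829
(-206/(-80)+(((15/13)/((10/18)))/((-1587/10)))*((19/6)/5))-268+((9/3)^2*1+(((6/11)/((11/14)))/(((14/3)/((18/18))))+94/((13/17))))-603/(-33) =-3830691349/33284680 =-115.09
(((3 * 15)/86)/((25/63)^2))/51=11907/182750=0.07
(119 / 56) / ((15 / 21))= 2.98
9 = 9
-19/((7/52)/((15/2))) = -7410/7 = -1058.57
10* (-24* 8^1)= -1920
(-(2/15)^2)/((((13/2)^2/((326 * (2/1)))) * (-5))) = 10432/190125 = 0.05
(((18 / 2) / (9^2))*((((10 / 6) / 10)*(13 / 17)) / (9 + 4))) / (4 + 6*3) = 1 / 20196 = 0.00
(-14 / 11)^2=196 / 121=1.62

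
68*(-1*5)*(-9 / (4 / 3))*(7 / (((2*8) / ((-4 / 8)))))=-16065 / 32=-502.03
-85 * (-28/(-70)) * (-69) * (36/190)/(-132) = -3519/1045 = -3.37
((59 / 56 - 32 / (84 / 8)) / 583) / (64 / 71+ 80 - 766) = 355 / 71107344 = 0.00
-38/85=-0.45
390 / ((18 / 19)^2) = 23465 / 54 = 434.54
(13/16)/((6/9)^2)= 1.83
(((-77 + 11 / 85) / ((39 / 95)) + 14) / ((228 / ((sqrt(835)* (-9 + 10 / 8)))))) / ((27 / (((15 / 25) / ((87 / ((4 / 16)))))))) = 74183* sqrt(835) / 197269020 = 0.01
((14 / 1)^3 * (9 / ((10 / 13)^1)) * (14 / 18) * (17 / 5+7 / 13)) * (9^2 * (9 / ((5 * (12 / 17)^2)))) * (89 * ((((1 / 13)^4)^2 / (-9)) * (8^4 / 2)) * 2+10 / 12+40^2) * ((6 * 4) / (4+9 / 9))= 112735101760197973652736 / 509831700625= 221122189189.09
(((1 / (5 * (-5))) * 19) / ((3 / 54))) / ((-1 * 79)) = 342 / 1975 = 0.17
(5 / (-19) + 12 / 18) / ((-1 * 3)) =-23 / 171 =-0.13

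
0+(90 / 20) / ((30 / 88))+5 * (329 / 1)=8291 / 5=1658.20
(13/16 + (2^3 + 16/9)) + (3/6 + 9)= 2893/144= 20.09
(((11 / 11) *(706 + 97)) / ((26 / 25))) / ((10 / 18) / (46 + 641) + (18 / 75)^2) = 13219.19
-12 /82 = -6 /41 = -0.15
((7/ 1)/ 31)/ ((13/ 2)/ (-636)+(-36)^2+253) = 8904/ 61079765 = 0.00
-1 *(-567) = 567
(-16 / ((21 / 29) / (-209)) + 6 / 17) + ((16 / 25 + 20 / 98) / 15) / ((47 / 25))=19235168 / 4165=4618.29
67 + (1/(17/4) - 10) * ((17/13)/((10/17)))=2944/65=45.29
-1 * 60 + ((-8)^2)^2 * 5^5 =12799940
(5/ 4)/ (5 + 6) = 5/ 44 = 0.11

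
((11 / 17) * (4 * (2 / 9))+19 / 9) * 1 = 137 / 51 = 2.69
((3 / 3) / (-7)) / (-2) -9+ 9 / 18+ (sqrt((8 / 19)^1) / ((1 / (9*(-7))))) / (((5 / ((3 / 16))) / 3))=-59 / 7 -567*sqrt(38) / 760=-13.03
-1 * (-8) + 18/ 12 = 19/ 2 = 9.50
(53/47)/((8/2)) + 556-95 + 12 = 473.28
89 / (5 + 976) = 89 / 981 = 0.09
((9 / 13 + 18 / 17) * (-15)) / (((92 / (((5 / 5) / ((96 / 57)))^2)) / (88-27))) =-127831905 / 20819968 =-6.14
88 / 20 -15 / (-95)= 433 / 95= 4.56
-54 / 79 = -0.68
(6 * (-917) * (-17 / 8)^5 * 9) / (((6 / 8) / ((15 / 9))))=4768098.89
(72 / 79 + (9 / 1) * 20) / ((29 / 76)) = 1086192 / 2291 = 474.11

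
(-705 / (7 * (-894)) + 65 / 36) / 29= 72025 / 1088892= 0.07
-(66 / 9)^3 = -10648 / 27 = -394.37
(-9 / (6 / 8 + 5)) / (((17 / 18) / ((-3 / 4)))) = 486 / 391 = 1.24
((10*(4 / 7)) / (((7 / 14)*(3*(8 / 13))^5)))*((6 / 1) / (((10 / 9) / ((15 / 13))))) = 142805 / 43008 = 3.32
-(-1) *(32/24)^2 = 16/9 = 1.78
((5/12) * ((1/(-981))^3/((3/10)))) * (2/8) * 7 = -175/67973482152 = -0.00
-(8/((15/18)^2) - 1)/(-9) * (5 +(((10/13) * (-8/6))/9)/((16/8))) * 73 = 6662053/15795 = 421.78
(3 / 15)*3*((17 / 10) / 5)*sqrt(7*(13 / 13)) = 51*sqrt(7) / 250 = 0.54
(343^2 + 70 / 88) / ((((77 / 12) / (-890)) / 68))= -134265980280 / 121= -1109636200.66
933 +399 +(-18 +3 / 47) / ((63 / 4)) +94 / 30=2194421 / 1645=1333.99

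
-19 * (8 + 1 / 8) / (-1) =1235 / 8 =154.38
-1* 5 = -5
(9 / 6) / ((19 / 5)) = 15 / 38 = 0.39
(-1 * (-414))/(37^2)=0.30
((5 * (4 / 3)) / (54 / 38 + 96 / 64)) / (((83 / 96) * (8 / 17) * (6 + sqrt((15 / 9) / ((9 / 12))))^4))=2586465 / 337023824- 888165 * sqrt(5) / 337023824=0.00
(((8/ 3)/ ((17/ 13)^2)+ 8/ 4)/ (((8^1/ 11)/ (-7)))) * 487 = -57860957/ 3468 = -16684.24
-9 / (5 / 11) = -99 / 5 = -19.80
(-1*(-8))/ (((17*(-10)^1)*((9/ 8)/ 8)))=-256/ 765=-0.33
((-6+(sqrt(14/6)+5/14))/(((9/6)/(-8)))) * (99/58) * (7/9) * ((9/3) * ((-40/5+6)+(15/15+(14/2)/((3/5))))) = 111232/87 - 19712 * sqrt(21)/261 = 932.43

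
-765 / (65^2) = -153 / 845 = -0.18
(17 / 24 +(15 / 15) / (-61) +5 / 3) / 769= 1151 / 375272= 0.00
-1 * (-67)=67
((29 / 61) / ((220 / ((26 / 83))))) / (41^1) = 377 / 22834130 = 0.00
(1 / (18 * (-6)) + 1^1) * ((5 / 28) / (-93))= -535 / 281232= -0.00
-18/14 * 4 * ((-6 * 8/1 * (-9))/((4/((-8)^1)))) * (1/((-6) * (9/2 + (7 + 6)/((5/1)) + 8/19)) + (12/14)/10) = 98869248/350105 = 282.40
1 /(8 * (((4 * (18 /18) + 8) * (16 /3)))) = 1 /512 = 0.00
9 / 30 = 3 / 10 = 0.30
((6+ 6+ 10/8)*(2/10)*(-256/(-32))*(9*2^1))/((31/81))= 154548/155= 997.08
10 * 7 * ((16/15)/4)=18.67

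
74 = 74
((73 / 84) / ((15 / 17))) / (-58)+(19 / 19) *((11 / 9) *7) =623999 / 73080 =8.54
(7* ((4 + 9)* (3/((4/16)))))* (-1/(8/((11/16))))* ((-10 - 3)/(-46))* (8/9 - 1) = 2.95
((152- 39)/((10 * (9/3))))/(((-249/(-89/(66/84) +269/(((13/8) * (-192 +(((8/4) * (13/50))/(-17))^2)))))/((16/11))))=511681770414352/203749382498805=2.51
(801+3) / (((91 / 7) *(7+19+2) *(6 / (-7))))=-67 / 26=-2.58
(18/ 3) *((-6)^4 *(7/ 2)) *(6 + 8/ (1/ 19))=4300128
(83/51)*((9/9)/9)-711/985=-244594/452115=-0.54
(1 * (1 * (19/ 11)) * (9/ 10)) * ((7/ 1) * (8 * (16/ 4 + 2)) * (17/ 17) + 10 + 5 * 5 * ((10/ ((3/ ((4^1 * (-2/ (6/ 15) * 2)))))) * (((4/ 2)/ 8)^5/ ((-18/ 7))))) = 22802869/ 42240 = 539.84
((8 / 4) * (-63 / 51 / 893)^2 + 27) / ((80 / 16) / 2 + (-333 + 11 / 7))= -29038312002 / 353760338135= -0.08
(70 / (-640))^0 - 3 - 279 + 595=314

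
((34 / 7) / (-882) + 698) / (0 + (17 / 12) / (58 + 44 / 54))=13686711568 / 472311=28978.18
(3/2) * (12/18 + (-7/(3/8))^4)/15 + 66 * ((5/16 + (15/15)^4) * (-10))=3653155/324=11275.17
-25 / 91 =-0.27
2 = 2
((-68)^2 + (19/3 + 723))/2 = 8030/3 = 2676.67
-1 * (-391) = 391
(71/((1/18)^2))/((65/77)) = 1771308/65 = 27250.89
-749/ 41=-18.27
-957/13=-73.62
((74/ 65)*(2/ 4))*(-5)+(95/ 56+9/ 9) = -0.15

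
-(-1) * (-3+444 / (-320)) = -351 / 80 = -4.39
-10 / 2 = -5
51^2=2601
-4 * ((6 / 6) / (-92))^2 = -1 / 2116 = -0.00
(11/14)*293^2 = 944339/14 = 67452.79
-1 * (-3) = 3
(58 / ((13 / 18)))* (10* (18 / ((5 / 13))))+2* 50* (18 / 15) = 37704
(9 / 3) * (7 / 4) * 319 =6699 / 4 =1674.75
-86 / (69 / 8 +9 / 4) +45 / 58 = -1241 / 174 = -7.13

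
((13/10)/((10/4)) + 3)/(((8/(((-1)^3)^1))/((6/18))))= -11/75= -0.15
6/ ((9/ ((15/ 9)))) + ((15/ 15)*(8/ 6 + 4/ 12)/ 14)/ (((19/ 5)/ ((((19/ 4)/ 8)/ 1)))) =4555/ 4032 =1.13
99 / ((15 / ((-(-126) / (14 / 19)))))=5643 / 5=1128.60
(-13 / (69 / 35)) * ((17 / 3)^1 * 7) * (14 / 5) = -151606 / 207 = -732.40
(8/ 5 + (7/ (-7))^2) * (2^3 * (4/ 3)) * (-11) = -305.07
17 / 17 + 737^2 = 543170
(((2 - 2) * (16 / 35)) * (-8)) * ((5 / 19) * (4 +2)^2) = 0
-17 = -17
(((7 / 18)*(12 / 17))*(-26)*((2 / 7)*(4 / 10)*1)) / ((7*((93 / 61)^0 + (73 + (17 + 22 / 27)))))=-1872 / 1475005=-0.00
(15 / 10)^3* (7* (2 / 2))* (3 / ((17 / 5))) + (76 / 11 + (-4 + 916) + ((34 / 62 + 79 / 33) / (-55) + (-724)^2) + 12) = 525127.70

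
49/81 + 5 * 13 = 5314/81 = 65.60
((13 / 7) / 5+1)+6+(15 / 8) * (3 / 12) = 7.84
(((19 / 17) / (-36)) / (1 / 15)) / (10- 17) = 95 / 1428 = 0.07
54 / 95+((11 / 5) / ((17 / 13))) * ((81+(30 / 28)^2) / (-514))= 9747315 / 32540312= 0.30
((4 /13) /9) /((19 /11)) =44 /2223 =0.02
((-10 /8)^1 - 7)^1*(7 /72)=-77 /96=-0.80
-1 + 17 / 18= -1 / 18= -0.06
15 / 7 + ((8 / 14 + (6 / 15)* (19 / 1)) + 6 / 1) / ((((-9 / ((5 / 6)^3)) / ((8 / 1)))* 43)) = 144335 / 73143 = 1.97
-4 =-4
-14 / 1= -14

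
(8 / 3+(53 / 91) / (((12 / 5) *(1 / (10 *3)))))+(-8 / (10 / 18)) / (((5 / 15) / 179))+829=-18820219 / 2730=-6893.85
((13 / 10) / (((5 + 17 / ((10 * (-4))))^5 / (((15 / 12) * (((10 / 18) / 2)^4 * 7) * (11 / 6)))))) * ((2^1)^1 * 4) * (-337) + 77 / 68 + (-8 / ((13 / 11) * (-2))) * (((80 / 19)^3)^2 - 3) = 18850.20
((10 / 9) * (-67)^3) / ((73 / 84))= -84213640 / 219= -384537.17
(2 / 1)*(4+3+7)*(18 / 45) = 56 / 5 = 11.20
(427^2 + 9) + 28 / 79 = 14404730 / 79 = 182338.35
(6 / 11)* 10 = 60 / 11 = 5.45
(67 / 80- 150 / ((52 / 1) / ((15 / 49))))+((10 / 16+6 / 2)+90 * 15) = 68978409 / 50960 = 1353.58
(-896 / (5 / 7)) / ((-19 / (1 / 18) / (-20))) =-12544 / 171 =-73.36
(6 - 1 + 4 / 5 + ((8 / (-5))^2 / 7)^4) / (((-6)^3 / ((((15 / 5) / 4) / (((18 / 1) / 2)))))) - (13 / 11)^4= -69512037256235081 / 35592454012500000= -1.95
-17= -17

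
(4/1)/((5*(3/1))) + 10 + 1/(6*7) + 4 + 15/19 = 15.08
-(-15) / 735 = 1 / 49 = 0.02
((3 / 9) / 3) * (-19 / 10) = -19 / 90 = -0.21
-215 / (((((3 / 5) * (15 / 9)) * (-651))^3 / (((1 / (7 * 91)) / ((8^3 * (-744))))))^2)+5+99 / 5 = 555740790241866891066341505424686029 / 22408902832333342381707318767124480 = 24.80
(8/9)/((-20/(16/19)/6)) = -64/285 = -0.22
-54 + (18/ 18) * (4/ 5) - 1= -271/ 5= -54.20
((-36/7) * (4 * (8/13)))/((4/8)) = -2304/91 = -25.32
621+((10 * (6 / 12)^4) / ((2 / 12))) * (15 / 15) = 2499 / 4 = 624.75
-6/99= -2/33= -0.06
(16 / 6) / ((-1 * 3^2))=-8 / 27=-0.30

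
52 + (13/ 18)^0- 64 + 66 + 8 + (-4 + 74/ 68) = 2043/ 34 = 60.09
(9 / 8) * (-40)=-45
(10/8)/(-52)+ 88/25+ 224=1182979/5200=227.50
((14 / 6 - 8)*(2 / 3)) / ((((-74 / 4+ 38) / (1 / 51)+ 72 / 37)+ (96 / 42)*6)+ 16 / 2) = -17612 / 4746663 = -0.00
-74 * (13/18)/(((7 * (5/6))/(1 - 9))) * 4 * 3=30784/35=879.54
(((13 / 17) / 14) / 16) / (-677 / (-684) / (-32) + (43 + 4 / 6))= 8892 / 113656781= 0.00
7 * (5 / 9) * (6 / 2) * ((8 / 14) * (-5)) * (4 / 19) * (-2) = 800 / 57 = 14.04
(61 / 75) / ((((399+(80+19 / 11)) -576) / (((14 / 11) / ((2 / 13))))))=-0.07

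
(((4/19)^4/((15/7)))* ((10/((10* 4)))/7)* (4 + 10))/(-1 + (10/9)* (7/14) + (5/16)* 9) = 43008/222197305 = 0.00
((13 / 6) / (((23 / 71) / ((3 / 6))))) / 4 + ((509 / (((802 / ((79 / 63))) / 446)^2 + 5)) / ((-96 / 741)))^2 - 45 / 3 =105047697075324416555248412093 / 338877145307196207845376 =309987.55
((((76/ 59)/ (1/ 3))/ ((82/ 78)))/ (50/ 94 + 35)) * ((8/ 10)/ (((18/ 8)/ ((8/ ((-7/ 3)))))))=-8915712/ 70695275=-0.13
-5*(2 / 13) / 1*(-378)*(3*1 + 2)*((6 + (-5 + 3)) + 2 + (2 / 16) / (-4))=902475 / 104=8677.64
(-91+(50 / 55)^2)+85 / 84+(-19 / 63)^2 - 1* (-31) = -111553571 / 1920996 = -58.07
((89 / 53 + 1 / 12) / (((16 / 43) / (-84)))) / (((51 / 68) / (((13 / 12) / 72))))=-4386473 / 549504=-7.98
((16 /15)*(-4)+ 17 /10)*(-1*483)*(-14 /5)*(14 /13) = -3738.17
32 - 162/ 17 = 382/ 17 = 22.47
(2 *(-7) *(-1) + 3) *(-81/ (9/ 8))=-1224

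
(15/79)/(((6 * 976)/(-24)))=-15/19276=-0.00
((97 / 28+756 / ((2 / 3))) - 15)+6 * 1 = 31597 / 28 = 1128.46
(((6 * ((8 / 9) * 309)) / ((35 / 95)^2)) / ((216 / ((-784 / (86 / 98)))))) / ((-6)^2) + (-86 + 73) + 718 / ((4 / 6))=-3458000 / 10449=-330.94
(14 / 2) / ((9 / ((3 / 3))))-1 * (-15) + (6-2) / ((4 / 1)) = 151 / 9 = 16.78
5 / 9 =0.56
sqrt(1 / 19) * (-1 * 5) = -5 * sqrt(19) / 19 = -1.15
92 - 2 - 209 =-119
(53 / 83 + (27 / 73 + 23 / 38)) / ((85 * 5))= 371537 / 97852850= 0.00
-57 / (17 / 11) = -627 / 17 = -36.88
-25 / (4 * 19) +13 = 963 / 76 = 12.67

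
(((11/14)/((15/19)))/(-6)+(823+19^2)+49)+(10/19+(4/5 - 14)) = 29210641/23940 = 1220.16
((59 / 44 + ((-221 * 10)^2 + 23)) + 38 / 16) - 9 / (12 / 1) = 429803085 / 88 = 4884125.97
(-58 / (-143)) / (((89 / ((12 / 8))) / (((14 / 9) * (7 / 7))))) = 0.01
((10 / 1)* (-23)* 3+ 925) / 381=235 / 381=0.62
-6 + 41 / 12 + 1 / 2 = -25 / 12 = -2.08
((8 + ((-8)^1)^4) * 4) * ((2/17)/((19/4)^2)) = 85.60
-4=-4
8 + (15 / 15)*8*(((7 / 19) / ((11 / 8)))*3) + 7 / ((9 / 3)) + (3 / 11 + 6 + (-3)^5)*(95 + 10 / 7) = -1300199 / 57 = -22810.51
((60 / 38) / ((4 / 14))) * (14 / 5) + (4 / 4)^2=313 / 19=16.47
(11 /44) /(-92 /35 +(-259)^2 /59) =2065 /9369628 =0.00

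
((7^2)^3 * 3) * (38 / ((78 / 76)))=169885156 / 13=13068088.92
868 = 868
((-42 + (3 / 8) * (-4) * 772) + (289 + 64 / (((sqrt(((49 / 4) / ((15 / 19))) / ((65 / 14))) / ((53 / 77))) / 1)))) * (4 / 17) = -3644 / 17 + 67840 * sqrt(10374) / 1218679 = -208.68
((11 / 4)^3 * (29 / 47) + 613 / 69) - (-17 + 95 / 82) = 319601659 / 8509632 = 37.56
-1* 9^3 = -729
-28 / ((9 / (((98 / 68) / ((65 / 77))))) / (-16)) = 845152 / 9945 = 84.98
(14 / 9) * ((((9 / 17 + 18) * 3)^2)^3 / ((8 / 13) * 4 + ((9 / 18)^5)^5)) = 69035357976476516352000000 / 3702502525539179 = 18645593757.27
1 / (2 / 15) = 15 / 2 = 7.50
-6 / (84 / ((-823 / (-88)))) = -823 / 1232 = -0.67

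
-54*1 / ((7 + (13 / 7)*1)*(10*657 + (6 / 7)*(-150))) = -49 / 51770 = -0.00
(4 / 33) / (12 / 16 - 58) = -16 / 7557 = -0.00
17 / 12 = 1.42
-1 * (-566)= 566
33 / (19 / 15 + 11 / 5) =495 / 52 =9.52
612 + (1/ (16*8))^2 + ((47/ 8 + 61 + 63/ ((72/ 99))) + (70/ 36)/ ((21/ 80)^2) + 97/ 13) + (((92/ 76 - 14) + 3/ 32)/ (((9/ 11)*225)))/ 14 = 45958680232873/ 57364070400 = 801.18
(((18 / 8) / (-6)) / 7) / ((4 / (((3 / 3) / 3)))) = -1 / 224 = -0.00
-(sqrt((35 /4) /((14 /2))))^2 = -5 /4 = -1.25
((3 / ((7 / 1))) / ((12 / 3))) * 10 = 15 / 14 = 1.07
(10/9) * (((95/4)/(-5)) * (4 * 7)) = -1330/9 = -147.78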